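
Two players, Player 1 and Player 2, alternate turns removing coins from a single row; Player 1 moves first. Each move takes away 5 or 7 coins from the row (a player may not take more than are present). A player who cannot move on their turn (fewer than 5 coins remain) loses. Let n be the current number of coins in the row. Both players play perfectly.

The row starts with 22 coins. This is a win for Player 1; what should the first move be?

Label each position W (a win for the player to move) or L (a loss). A position with no legal move is L; any other position is W exactly when some move reaches an L, and L when every move reaches a W.
n=0: no move → L
n=1: no move → L
n=2: no move → L
n=3: no move → L
n=4: no move → L
n=5: reaches L-position 0 → W
n=6: reaches L-position 1 → W
n=7: reaches L-position 2 → W
n=8: reaches L-position 3 → W
n=9: reaches L-position 4 → W
n=10: reaches L-position 3 → W
n=11: reaches L-position 4 → W
n=12: only reaches 7(W), 5(W), all W → L
n=13: only reaches 8(W), 6(W), all W → L
n=14: only reaches 9(W), 7(W), all W → L
n=15: only reaches 10(W), 8(W), all W → L
n=16: only reaches 11(W), 9(W), all W → L
n=17: reaches L-position 12 → W
n=18: reaches L-position 13 → W
n=19: reaches L-position 14 → W
n=20: reaches L-position 15 → W
n=21: reaches L-position 16 → W
n=22: reaches L-position 15 → W
From 22, the L positions reachable in one move are: 15.

Remove 7, leaving 15.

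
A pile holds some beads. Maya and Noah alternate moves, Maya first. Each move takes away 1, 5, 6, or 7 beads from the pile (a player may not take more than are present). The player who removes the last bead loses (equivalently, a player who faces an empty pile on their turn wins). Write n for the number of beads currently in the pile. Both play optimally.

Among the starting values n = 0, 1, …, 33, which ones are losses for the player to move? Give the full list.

Use the standard recursion: the mover wins at a terminal position; elsewhere, the mover wins exactly when some move hands the opponent an L position.
n=0: no move; the opponent has just taken the last bead and therefore loses → W
n=1: →0(W) only, which is W, so L
n=2: →1(L), so W
n=3: →2(W) only, which is W, so L
n=4: →3(L), so W
n=5: →4(W), 0(W) — all W, so L
n=6: →5(L), so W
n=7: →1(L), so W
n=8: →3(L), so W
n=9: →3(L), so W
n=10: →5(L), so W
n=11: →5(L), so W
n=12: →5(L), so W
n=13: →12(W), 8(W), 7(W), 6(W) — all W, so L
n=14: →13(L), so W
n=15: →14(W), 10(W), 9(W), 8(W) — all W, so L
n=16: →15(L), so W
n=17: →16(W), 12(W), 11(W), 10(W) — all W, so L
n=18: →17(L), so W
n=19: →13(L), so W
n=20: →15(L), so W
n=21: →15(L), so W
n=22: →17(L), so W
n=23: →17(L), so W
n=24: →17(L), so W
n=25: →24(W), 20(W), 19(W), 18(W) — all W, so L
n=26: →25(L), so W
n=27: →26(W), 22(W), 21(W), 20(W) — all W, so L
n=28: →27(L), so W
n=29: →28(W), 24(W), 23(W), 22(W) — all W, so L
n=30: →29(L), so W
n=31: →25(L), so W
n=32: →27(L), so W
n=33: →27(L), so W
The losing starting values of n are exactly the entries labelled L in this table (9 of them).

1, 3, 5, 13, 15, 17, 25, 27, 29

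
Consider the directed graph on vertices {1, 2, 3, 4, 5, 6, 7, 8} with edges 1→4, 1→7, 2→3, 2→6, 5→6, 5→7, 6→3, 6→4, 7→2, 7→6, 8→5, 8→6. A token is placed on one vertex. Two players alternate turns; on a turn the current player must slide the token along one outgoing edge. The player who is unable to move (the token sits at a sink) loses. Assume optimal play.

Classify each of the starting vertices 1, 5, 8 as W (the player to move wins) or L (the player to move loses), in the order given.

Build the W/L table. Terminal = L. A non-terminal position is W if it has a move to some L; otherwise it is L.
Every edge goes from a vertex to one that appears earlier in the order 4, 3, 6, 2, 7, 5, 1, 8, so processing vertices in that order labels each vertex after all of its successors.
4: no outgoing edge → L
3: no outgoing edge → L
6: reaches L-position 3 → W
2: reaches L-position 3 → W
7: only reaches 2(W), 6(W), all W → L
5: reaches L-position 7 → W
1: reaches L-position 7 → W
8: only reaches 5(W), 6(W), all W → L

1: W, 5: W, 8: L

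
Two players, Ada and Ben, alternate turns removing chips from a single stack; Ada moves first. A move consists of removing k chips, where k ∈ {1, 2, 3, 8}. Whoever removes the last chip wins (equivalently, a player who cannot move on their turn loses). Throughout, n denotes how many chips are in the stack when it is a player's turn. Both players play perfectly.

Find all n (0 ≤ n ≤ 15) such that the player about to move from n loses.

0, 4, 9, 13

Classify positions by backward induction: terminal positions (no move available) are L. From any other position, the mover wins iff some move reaches an L.
n=0: no move → L
n=1: W (go to 0, an L position)
n=2: W (go to 0, an L position)
n=3: W (go to 0, an L position)
n=4: L (options 3(W), 2(W), 1(W) are all W)
n=5: W (go to 4, an L position)
n=6: W (go to 4, an L position)
n=7: W (go to 4, an L position)
n=8: W (go to 0, an L position)
n=9: L (options 8(W), 7(W), 6(W), 1(W) are all W)
n=10: W (go to 9, an L position)
n=11: W (go to 9, an L position)
n=12: W (go to 9, an L position)
n=13: L (options 12(W), 11(W), 10(W), 5(W) are all W)
n=14: W (go to 13, an L position)
n=15: W (go to 13, an L position)
Reading off the rows marked L gives the requested list; there are 4 such values of n.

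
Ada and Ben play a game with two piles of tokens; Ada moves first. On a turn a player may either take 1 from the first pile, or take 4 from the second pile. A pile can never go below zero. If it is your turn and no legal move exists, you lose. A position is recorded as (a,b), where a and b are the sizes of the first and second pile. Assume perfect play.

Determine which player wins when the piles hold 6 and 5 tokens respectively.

Ada wins.

Build the W/L table. Terminal = L. A non-terminal position is W if it has a move to some L; otherwise it is L.
No move ever increases a pile, so every position that can arise here has a ≤ 6 and b ≤ 5; it is enough to label the cells with 0 ≤ a ≤ 6 and 0 ≤ b ≤ 5.
Every move lowers a or b (never raises either), so fill the grid row by row in increasing a, and left to right within a row: each cell's successors are then already labelled.
      b=0  b=1  b=2  b=3  b=4  b=5
a=0:    L    L    L    L    W    W
a=1:    W    W    W    W    L    L
a=2:    L    L    L    L    W    W
a=3:    W    W    W    W    L    L
a=4:    L    L    L    L    W    W
a=5:    W    W    W    W    L    L
a=6:    L    L    L    L    W    W
Cells with no legal move (terminal, hence L): (0,0), (0,1), (0,2), (0,3).
The remaining L cells, each justified by listing all of its moves:
(1,4): L (options (0,4)(W), (1,0)(W) are all W)
(1,5): L (options (0,5)(W), (1,1)(W) are all W)
(2,0): L (sole option (1,0)(W) is W)
(2,1): L (sole option (1,1)(W) is W)
(2,2): L (sole option (1,2)(W) is W)
(2,3): L (sole option (1,3)(W) is W)
(3,4): L (options (2,4)(W), (3,0)(W) are all W)
(3,5): L (options (2,5)(W), (3,1)(W) are all W)
(4,0): L (sole option (3,0)(W) is W)
(4,1): L (sole option (3,1)(W) is W)
(4,2): L (sole option (3,2)(W) is W)
(4,3): L (sole option (3,3)(W) is W)
(5,4): L (options (4,4)(W), (5,0)(W) are all W)
(5,5): L (options (4,5)(W), (5,1)(W) are all W)
(6,0): L (sole option (5,0)(W) is W)
(6,1): L (sole option (5,1)(W) is W)
(6,2): L (sole option (5,2)(W) is W)
(6,3): L (sole option (5,3)(W) is W)
Every other cell has at least one move into one of the L cells above, so it is W.
The starting position (6,5) is W: Ada should move to (5,5), handing over an L position.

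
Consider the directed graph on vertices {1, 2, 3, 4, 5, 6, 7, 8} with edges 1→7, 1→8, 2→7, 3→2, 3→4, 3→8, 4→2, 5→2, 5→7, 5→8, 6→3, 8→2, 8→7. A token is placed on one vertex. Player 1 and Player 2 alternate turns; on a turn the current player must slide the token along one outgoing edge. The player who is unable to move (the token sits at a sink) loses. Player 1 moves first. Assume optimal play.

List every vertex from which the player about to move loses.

Work bottom-up. With no move the player to move loses. Otherwise the position is W if at least one move leads to an L position for the opponent, and L if every move leads to a W.
Every edge goes from a vertex to one that appears earlier in the order 7, 2, 8, 5, 4, 3, 6, 1, so processing vertices in that order labels each vertex after all of its successors.
7: no outgoing edge → L
2: can move to 7, which is L ⇒ W
8: can move to 7, which is L ⇒ W
5: can move to 7, which is L ⇒ W
4: the only move is to 2(W), a W ⇒ L
3: can move to 4, which is L ⇒ W
6: the only move is to 3(W), a W ⇒ L
1: can move to 7, which is L ⇒ W
The losing starting vertices are exactly the entries labelled L in this table (3 of them).

4, 6, 7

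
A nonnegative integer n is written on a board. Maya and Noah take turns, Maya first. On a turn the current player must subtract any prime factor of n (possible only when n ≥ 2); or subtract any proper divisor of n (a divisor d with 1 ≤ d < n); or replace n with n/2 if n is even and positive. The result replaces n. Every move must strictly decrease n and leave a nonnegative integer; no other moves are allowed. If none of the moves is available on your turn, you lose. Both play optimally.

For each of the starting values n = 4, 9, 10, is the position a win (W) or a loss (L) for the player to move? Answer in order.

4: L, 9: L, 10: W

Compute win/loss labels from the base case upward. A position with no move is L. Any other position is W if it can reach an L in one move, else L.
n=0: no move → L
n=1: no move → L
n=2: →0(L), so W
n=3: →0(L), so W
n=4: →2(W), 3(W) — all W, so L
n=5: →0(L), so W
n=6: →4(L), so W
n=7: →0(L), so W
n=8: →4(L), so W
n=9: →6(W), 8(W) — all W, so L
n=10: →9(L), so W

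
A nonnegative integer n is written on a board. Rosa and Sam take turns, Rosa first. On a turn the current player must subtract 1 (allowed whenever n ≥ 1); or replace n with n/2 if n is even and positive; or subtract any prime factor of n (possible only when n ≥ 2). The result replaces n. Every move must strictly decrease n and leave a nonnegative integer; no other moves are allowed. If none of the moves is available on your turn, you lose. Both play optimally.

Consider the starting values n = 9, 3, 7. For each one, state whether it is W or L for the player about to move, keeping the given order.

Label each position W (a win for the player to move) or L (a loss). A position with no legal move is L; any other position is W exactly when some move reaches an L, and L when every move reaches a W.
n=0: no move → L
n=1: reaches L-position 0 → W
n=2: reaches L-position 0 → W
n=3: reaches L-position 0 → W
n=4: only reaches 2(W), 3(W), all W → L
n=5: reaches L-position 0 → W
n=6: reaches L-position 4 → W
n=7: reaches L-position 0 → W
n=8: reaches L-position 4 → W
n=9: only reaches 6(W), 8(W), all W → L

9: L, 3: W, 7: W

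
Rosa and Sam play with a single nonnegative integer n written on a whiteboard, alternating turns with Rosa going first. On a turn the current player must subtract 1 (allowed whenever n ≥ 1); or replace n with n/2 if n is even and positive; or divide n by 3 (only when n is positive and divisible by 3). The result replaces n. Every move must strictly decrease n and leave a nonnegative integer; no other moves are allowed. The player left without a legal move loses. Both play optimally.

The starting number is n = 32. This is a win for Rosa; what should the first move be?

Move to 16.

Classify positions by backward induction: terminal positions (no move available) are L. From any other position, the mover wins iff some move reaches an L.
n=0: no move → L
n=1: →0(L), so W
n=2: →1(W) only, which is W, so L
n=3: →2(L), so W
n=4: →2(L), so W
n=5: →4(W) only, which is W, so L
n=6: →2(L), so W
n=7: →6(W) only, which is W, so L
n=8: →7(L), so W
n=9: →3(W), 8(W) — all W, so L
n=10: →5(L), so W
n=11: →10(W) only, which is W, so L
n=12: →11(L), so W
n=13: →12(W) only, which is W, so L
n=14: →7(L), so W
n=15: →5(L), so W
n=16: →8(W), 15(W) — all W, so L
n=17: →16(L), so W
n=18: →9(L), so W
n=19: →18(W) only, which is W, so L
n=20: →19(L), so W
n=21: →7(L), so W
n=22: →11(L), so W
n=23: →22(W) only, which is W, so L
n=24: →23(L), so W
n=25: →24(W) only, which is W, so L
n=26: →13(L), so W
n=27: →9(L), so W
n=28: →14(W), 27(W) — all W, so L
n=29: →28(L), so W
n=30: →10(W), 15(W), 29(W) — all W, so L
n=31: →30(L), so W
n=32: →16(L), so W
From 32, the L positions reachable in one move are: 16.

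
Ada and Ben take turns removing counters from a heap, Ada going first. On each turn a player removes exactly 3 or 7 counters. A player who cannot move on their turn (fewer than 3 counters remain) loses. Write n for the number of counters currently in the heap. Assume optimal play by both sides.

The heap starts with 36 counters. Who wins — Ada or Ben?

Compute win/loss labels from the base case upward. A position with no move is L. Any other position is W if it can reach an L in one move, else L.
n=0: no move → L
n=1: no move → L
n=2: no move → L
n=3: W (go to 0, an L position)
n=4: W (go to 1, an L position)
n=5: W (go to 2, an L position)
n=6: L (sole option 3(W) is W)
n=7: W (go to 0, an L position)
n=8: W (go to 1, an L position)
n=9: W (go to 6, an L position)
n=10: L (options 7(W), 3(W) are all W)
n=11: L (options 8(W), 4(W) are all W)
n=12: L (options 9(W), 5(W) are all W)
n=13: W (go to 10, an L position)
n=14: W (go to 11, an L position)
n=15: W (go to 12, an L position)
n=16: L (options 13(W), 9(W) are all W)
n=17: W (go to 10, an L position)
n=18: W (go to 11, an L position)
n=19: W (go to 16, an L position)
n=20: L (options 17(W), 13(W) are all W)
n=21: L (options 18(W), 14(W) are all W)
n=22: L (options 19(W), 15(W) are all W)
n=23: W (go to 20, an L position)
n=24: W (go to 21, an L position)
n=25: W (go to 22, an L position)
n=26: L (options 23(W), 19(W) are all W)
n=27: W (go to 20, an L position)
n=28: W (go to 21, an L position)
n=29: W (go to 26, an L position)
n=30: L (options 27(W), 23(W) are all W)
n=31: L (options 28(W), 24(W) are all W)
n=32: L (options 29(W), 25(W) are all W)
n=33: W (go to 30, an L position)
n=34: W (go to 31, an L position)
n=35: W (go to 32, an L position)
n=36: L (options 33(W), 29(W) are all W)
The starting position 36 is L: whatever Ada does, the opponent receives a W position.

Ben wins.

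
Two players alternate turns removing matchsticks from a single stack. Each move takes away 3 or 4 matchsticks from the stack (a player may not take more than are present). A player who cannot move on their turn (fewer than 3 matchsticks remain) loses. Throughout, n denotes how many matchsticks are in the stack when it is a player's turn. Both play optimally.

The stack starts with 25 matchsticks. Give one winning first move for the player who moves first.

Compute win/loss labels from the base case upward. A position with no move is L. Any other position is W if it can reach an L in one move, else L.
n=0: no move → L
n=1: no move → L
n=2: no move → L
n=3: W (go to 0, an L position)
n=4: W (go to 1, an L position)
n=5: W (go to 2, an L position)
n=6: W (go to 2, an L position)
n=7: L (options 4(W), 3(W) are all W)
n=8: L (options 5(W), 4(W) are all W)
n=9: L (options 6(W), 5(W) are all W)
n=10: W (go to 7, an L position)
n=11: W (go to 8, an L position)
n=12: W (go to 9, an L position)
n=13: W (go to 9, an L position)
n=14: L (options 11(W), 10(W) are all W)
n=15: L (options 12(W), 11(W) are all W)
n=16: L (options 13(W), 12(W) are all W)
n=17: W (go to 14, an L position)
n=18: W (go to 15, an L position)
n=19: W (go to 16, an L position)
n=20: W (go to 16, an L position)
n=21: L (options 18(W), 17(W) are all W)
n=22: L (options 19(W), 18(W) are all W)
n=23: L (options 20(W), 19(W) are all W)
n=24: W (go to 21, an L position)
n=25: W (go to 22, an L position)
From 25, the L positions reachable in one move are: 22, 21. Any move reaching one of these is winning.

Remove 3, leaving 22.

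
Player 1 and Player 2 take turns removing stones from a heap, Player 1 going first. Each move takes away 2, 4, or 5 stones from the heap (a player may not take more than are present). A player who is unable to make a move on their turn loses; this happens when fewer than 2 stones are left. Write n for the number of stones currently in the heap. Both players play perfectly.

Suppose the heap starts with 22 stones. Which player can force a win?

Player 2 wins.

Work bottom-up. With no move the player to move loses. Otherwise the position is W if at least one move leads to an L position for the opponent, and L if every move leads to a W.
n=0: no move → L
n=1: no move → L
n=2: reaches L-position 0 → W
n=3: reaches L-position 1 → W
n=4: reaches L-position 0 → W
n=5: reaches L-position 1 → W
n=6: reaches L-position 1 → W
n=7: only reaches 5(W), 3(W), 2(W), all W → L
n=8: only reaches 6(W), 4(W), 3(W), all W → L
n=9: reaches L-position 7 → W
n=10: reaches L-position 8 → W
n=11: reaches L-position 7 → W
n=12: reaches L-position 8 → W
n=13: reaches L-position 8 → W
n=14: only reaches 12(W), 10(W), 9(W), all W → L
n=15: only reaches 13(W), 11(W), 10(W), all W → L
n=16: reaches L-position 14 → W
n=17: reaches L-position 15 → W
n=18: reaches L-position 14 → W
n=19: reaches L-position 15 → W
n=20: reaches L-position 15 → W
n=21: only reaches 19(W), 17(W), 16(W), all W → L
n=22: only reaches 20(W), 18(W), 17(W), all W → L
Every move from 22 reaches a W position, so the mover loses.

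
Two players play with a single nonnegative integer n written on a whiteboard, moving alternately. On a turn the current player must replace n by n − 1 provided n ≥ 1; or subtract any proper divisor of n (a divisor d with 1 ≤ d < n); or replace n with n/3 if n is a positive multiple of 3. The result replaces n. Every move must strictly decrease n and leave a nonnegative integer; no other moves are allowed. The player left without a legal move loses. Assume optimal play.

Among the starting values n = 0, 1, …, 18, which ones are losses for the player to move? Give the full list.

Classify positions by backward induction: terminal positions (no move available) are L. From any other position, the mover wins iff some move reaches an L.
n=0: no move → L
n=1: can move to 0, which is L ⇒ W
n=2: the only move is to 1(W), a W ⇒ L
n=3: can move to 2, which is L ⇒ W
n=4: can move to 2, which is L ⇒ W
n=5: the only move is to 4(W), a W ⇒ L
n=6: can move to 2, which is L ⇒ W
n=7: the only move is to 6(W), a W ⇒ L
n=8: can move to 7, which is L ⇒ W
n=9: moves to 3(W), 6(W), 8(W); every one is W ⇒ L
n=10: can move to 5, which is L ⇒ W
n=11: the only move is to 10(W), a W ⇒ L
n=12: can move to 9, which is L ⇒ W
n=13: the only move is to 12(W), a W ⇒ L
n=14: can move to 7, which is L ⇒ W
n=15: can move to 5, which is L ⇒ W
n=16: moves to 8(W), 12(W), 14(W), 15(W); every one is W ⇒ L
n=17: can move to 16, which is L ⇒ W
n=18: can move to 9, which is L ⇒ W
Reading off the rows marked L gives the requested list; there are 8 such values of n.

0, 2, 5, 7, 9, 11, 13, 16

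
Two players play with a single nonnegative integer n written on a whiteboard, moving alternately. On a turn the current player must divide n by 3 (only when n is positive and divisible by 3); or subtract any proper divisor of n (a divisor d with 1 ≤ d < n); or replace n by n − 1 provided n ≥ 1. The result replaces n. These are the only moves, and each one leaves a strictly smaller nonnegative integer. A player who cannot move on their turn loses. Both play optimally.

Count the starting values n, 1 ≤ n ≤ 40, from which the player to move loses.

15

Classify positions by backward induction: terminal positions (no move available) are L. From any other position, the mover wins iff some move reaches an L.
n=0: no move → L
n=1: W (go to 0, an L position)
n=2: L (sole option 1(W) is W)
n=3: W (go to 2, an L position)
n=4: W (go to 2, an L position)
n=5: L (sole option 4(W) is W)
n=6: W (go to 2, an L position)
n=7: L (sole option 6(W) is W)
n=8: W (go to 7, an L position)
n=9: L (options 3(W), 6(W), 8(W) are all W)
n=10: W (go to 5, an L position)
n=11: L (sole option 10(W) is W)
n=12: W (go to 9, an L position)
n=13: L (sole option 12(W) is W)
n=14: W (go to 7, an L position)
n=15: W (go to 5, an L position)
n=16: L (options 8(W), 12(W), 14(W), 15(W) are all W)
n=17: W (go to 16, an L position)
n=18: W (go to 9, an L position)
n=19: L (sole option 18(W) is W)
n=20: W (go to 16, an L position)
n=21: W (go to 7, an L position)
n=22: W (go to 11, an L position)
n=23: L (sole option 22(W) is W)
n=24: W (go to 16, an L position)
n=25: L (options 20(W), 24(W) are all W)
n=26: W (go to 13, an L position)
n=27: W (go to 9, an L position)
n=28: L (options 14(W), 21(W), 24(W), 26(W), 27(W) are all W)
n=29: W (go to 28, an L position)
n=30: W (go to 25, an L position)
n=31: L (sole option 30(W) is W)
n=32: W (go to 16, an L position)
n=33: W (go to 11, an L position)
n=34: L (options 17(W), 32(W), 33(W) are all W)
n=35: W (go to 28, an L position)
n=36: W (go to 34, an L position)
n=37: L (sole option 36(W) is W)
n=38: W (go to 19, an L position)
n=39: W (go to 13, an L position)
n=40: L (options 20(W), 30(W), 32(W), 35(W), 36(W), 38(W), 39(W) are all W)
L entries with 1 ≤ n ≤ 40 (n=0 is outside the asked range and is not counted): n = 2, 5, 7, 9, 11, 13, 16, 19, 23, 25, 28, 31, 34, 37, 40; that makes 15.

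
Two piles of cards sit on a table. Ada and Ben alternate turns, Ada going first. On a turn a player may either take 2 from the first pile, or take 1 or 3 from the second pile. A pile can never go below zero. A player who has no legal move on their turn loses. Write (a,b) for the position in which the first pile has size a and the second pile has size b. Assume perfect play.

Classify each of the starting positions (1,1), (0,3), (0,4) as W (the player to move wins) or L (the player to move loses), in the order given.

Use the standard recursion: the mover loses at a terminal position; elsewhere, the mover wins exactly when some move hands the opponent an L position.
No move ever increases a pile, so every position that can arise here has a ≤ 1 and b ≤ 4; it is enough to label the cells with 0 ≤ a ≤ 1 and 0 ≤ b ≤ 4.
Every move lowers a or b (never raises either), so fill the grid row by row in increasing a, and left to right within a row: each cell's successors are then already labelled.
      b=0  b=1  b=2  b=3  b=4
a=0:    L    W    L    W    L
a=1:    L    W    L    W    L
Cells with no legal move (terminal, hence L): (0,0), (1,0).
The remaining L cells, each justified by listing all of its moves:
(0,2): L (sole option (0,1)(W) is W)
(0,4): L (options (0,3)(W), (0,1)(W) are all W)
(1,2): L (sole option (1,1)(W) is W)
(1,4): L (options (1,3)(W), (1,1)(W) are all W)
Every other cell has at least one move into one of the L cells above, so it is W.
(1,1): the move to (1,0) reaches an L cell, so W
(0,3): the move to (0,2) reaches an L cell, so W
(0,4): one of the L cells justified above, so L

(1,1): W, (0,3): W, (0,4): L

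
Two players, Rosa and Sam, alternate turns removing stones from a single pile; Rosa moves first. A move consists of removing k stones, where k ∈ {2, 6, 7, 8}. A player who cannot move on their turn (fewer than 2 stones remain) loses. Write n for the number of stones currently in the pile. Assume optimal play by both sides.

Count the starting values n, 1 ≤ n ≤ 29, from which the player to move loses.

Work bottom-up. With no move the player to move loses. Otherwise the position is W if at least one move leads to an L position for the opponent, and L if every move leads to a W.
n=0: no move → L
n=1: no move → L
n=2: →0(L), so W
n=3: →1(L), so W
n=4: →2(W) only, which is W, so L
n=5: →3(W) only, which is W, so L
n=6: →4(L), so W
n=7: →5(L), so W
n=8: →1(L), so W
n=9: →1(L), so W
n=10: →4(L), so W
n=11: →5(L), so W
n=12: →5(L), so W
n=13: →5(L), so W
n=14: →12(W), 8(W), 7(W), 6(W) — all W, so L
n=15: →13(W), 9(W), 8(W), 7(W) — all W, so L
n=16: →14(L), so W
n=17: →15(L), so W
n=18: →16(W), 12(W), 11(W), 10(W) — all W, so L
n=19: →17(W), 13(W), 12(W), 11(W) — all W, so L
n=20: →18(L), so W
n=21: →19(L), so W
n=22: →15(L), so W
n=23: →15(L), so W
n=24: →18(L), so W
n=25: →19(L), so W
n=26: →19(L), so W
n=27: →19(L), so W
n=28: →26(W), 22(W), 21(W), 20(W) — all W, so L
n=29: →27(W), 23(W), 22(W), 21(W) — all W, so L
L entries with 1 ≤ n ≤ 29 (n=0 is outside the asked range and is not counted): n = 1, 4, 5, 14, 15, 18, 19, 28, 29; that makes 9.

9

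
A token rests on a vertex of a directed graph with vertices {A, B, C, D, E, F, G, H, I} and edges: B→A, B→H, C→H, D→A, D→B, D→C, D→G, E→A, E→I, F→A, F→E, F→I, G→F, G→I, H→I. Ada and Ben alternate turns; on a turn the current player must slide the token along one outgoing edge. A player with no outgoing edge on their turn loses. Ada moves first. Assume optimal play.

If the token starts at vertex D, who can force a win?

Classify positions by backward induction: terminal positions (no move available) are L. From any other position, the mover wins iff some move reaches an L.
Every edge goes from a vertex to one that appears earlier in the order A, I, E, F, H, G, B, C, D, so processing vertices in that order labels each vertex after all of its successors.
A: no outgoing edge → L
I: no outgoing edge → L
E: W (go to I, an L position)
F: W (go to I, an L position)
H: W (go to I, an L position)
G: W (go to I, an L position)
B: W (go to A, an L position)
C: L (sole option H(W) is W)
D: W (go to C, an L position)
The starting position D is W: Ada should move to C, handing over an L position.

Ada wins.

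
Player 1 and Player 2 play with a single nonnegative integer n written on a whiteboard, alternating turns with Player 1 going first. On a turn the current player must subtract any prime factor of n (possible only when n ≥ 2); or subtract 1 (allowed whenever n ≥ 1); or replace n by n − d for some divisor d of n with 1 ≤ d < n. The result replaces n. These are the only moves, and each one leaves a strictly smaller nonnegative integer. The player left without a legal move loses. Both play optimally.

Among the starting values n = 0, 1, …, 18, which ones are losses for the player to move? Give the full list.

0, 4, 9, 14

Use the standard recursion: the mover loses at a terminal position; elsewhere, the mover wins exactly when some move hands the opponent an L position.
n=0: no move → L
n=1: can move to 0, which is L ⇒ W
n=2: can move to 0, which is L ⇒ W
n=3: can move to 0, which is L ⇒ W
n=4: moves to 2(W), 3(W); every one is W ⇒ L
n=5: can move to 0, which is L ⇒ W
n=6: can move to 4, which is L ⇒ W
n=7: can move to 0, which is L ⇒ W
n=8: can move to 4, which is L ⇒ W
n=9: moves to 6(W), 8(W); every one is W ⇒ L
n=10: can move to 9, which is L ⇒ W
n=11: can move to 0, which is L ⇒ W
n=12: can move to 9, which is L ⇒ W
n=13: can move to 0, which is L ⇒ W
n=14: moves to 7(W), 12(W), 13(W); every one is W ⇒ L
n=15: can move to 14, which is L ⇒ W
n=16: can move to 14, which is L ⇒ W
n=17: can move to 0, which is L ⇒ W
n=18: can move to 9, which is L ⇒ W
Reading off the rows marked L gives the requested list; there are 4 such values of n.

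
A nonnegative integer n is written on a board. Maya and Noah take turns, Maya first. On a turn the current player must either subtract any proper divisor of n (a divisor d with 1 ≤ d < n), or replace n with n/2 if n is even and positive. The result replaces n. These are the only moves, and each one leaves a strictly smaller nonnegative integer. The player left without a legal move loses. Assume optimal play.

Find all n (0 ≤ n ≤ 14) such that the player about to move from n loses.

Positions with no move are L. A position that does have a move is losing for the player to move precisely when every available move leads to a winning position for the opponent. Fill in the labels:
n=0: no move → L
n=1: no move → L
n=2: can move to 1, which is L ⇒ W
n=3: the only move is to 2(W), a W ⇒ L
n=4: can move to 3, which is L ⇒ W
n=5: the only move is to 4(W), a W ⇒ L
n=6: can move to 3, which is L ⇒ W
n=7: the only move is to 6(W), a W ⇒ L
n=8: can move to 7, which is L ⇒ W
n=9: moves to 6(W), 8(W); every one is W ⇒ L
n=10: can move to 5, which is L ⇒ W
n=11: the only move is to 10(W), a W ⇒ L
n=12: can move to 9, which is L ⇒ W
n=13: the only move is to 12(W), a W ⇒ L
n=14: can move to 7, which is L ⇒ W
The losing starting values of n are exactly the entries labelled L in this table (8 of them).

0, 1, 3, 5, 7, 9, 11, 13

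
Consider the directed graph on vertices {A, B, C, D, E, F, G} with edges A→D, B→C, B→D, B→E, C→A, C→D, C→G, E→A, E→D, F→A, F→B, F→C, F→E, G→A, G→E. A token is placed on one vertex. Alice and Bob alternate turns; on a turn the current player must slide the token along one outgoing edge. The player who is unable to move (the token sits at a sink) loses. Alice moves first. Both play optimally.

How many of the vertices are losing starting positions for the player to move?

3

Use the standard recursion: the mover loses at a terminal position; elsewhere, the mover wins exactly when some move hands the opponent an L position.
Every edge goes from a vertex to one that appears earlier in the order D, A, E, G, C, B, F, so processing vertices in that order labels each vertex after all of its successors.
D: no outgoing edge → L
A: reaches L-position D → W
E: reaches L-position D → W
G: only reaches E(W), A(W), all W → L
C: reaches L-position G → W
B: reaches L-position D → W
F: only reaches B(W), C(W), E(W), A(W), all W → L
The L vertices are D, F, G; that is 3 in all.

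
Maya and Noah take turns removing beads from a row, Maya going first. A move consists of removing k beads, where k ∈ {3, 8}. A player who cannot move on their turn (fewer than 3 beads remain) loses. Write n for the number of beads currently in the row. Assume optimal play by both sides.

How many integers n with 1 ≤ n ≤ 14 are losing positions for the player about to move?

7

Use the standard recursion: the mover loses at a terminal position; elsewhere, the mover wins exactly when some move hands the opponent an L position.
n=0: no move → L
n=1: no move → L
n=2: no move → L
n=3: can move to 0, which is L ⇒ W
n=4: can move to 1, which is L ⇒ W
n=5: can move to 2, which is L ⇒ W
n=6: the only move is to 3(W), a W ⇒ L
n=7: the only move is to 4(W), a W ⇒ L
n=8: can move to 0, which is L ⇒ W
n=9: can move to 6, which is L ⇒ W
n=10: can move to 7, which is L ⇒ W
n=11: moves to 8(W), 3(W); every one is W ⇒ L
n=12: moves to 9(W), 4(W); every one is W ⇒ L
n=13: moves to 10(W), 5(W); every one is W ⇒ L
n=14: can move to 11, which is L ⇒ W
L entries with 1 ≤ n ≤ 14 (n=0 is outside the asked range and is not counted): n = 1, 2, 6, 7, 11, 12, 13; that makes 7.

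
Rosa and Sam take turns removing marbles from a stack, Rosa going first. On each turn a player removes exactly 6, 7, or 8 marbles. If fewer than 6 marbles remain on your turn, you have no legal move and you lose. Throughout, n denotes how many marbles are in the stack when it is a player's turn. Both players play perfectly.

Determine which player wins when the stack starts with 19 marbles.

Classify positions by backward induction: terminal positions (no move available) are L. From any other position, the mover wins iff some move reaches an L.
n=0: no move → L
n=1: no move → L
n=2: no move → L
n=3: no move → L
n=4: no move → L
n=5: no move → L
n=6: →0(L), so W
n=7: →1(L), so W
n=8: →2(L), so W
n=9: →3(L), so W
n=10: →4(L), so W
n=11: →5(L), so W
n=12: →5(L), so W
n=13: →5(L), so W
n=14: →8(W), 7(W), 6(W) — all W, so L
n=15: →9(W), 8(W), 7(W) — all W, so L
n=16: →10(W), 9(W), 8(W) — all W, so L
n=17: →11(W), 10(W), 9(W) — all W, so L
n=18: →12(W), 11(W), 10(W) — all W, so L
n=19: →13(W), 12(W), 11(W) — all W, so L
Every move from 19 reaches a W position, so the mover loses.

Sam wins.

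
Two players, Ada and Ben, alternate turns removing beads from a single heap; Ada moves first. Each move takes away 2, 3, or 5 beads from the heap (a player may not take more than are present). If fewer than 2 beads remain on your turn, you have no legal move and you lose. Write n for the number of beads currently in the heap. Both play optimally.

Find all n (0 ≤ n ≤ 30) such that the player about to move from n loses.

Use the standard recursion: the mover loses at a terminal position; elsewhere, the mover wins exactly when some move hands the opponent an L position.
n=0: no move → L
n=1: no move → L
n=2: can move to 0, which is L ⇒ W
n=3: can move to 1, which is L ⇒ W
n=4: can move to 1, which is L ⇒ W
n=5: can move to 0, which is L ⇒ W
n=6: can move to 1, which is L ⇒ W
n=7: moves to 5(W), 4(W), 2(W); every one is W ⇒ L
n=8: moves to 6(W), 5(W), 3(W); every one is W ⇒ L
n=9: can move to 7, which is L ⇒ W
n=10: can move to 8, which is L ⇒ W
n=11: can move to 8, which is L ⇒ W
n=12: can move to 7, which is L ⇒ W
n=13: can move to 8, which is L ⇒ W
n=14: moves to 12(W), 11(W), 9(W); every one is W ⇒ L
n=15: moves to 13(W), 12(W), 10(W); every one is W ⇒ L
n=16: can move to 14, which is L ⇒ W
n=17: can move to 15, which is L ⇒ W
n=18: can move to 15, which is L ⇒ W
n=19: can move to 14, which is L ⇒ W
n=20: can move to 15, which is L ⇒ W
n=21: moves to 19(W), 18(W), 16(W); every one is W ⇒ L
n=22: moves to 20(W), 19(W), 17(W); every one is W ⇒ L
n=23: can move to 21, which is L ⇒ W
n=24: can move to 22, which is L ⇒ W
n=25: can move to 22, which is L ⇒ W
n=26: can move to 21, which is L ⇒ W
n=27: can move to 22, which is L ⇒ W
n=28: moves to 26(W), 25(W), 23(W); every one is W ⇒ L
n=29: moves to 27(W), 26(W), 24(W); every one is W ⇒ L
n=30: can move to 28, which is L ⇒ W
The losing starting values of n are exactly the entries labelled L in this table (10 of them).

0, 1, 7, 8, 14, 15, 21, 22, 28, 29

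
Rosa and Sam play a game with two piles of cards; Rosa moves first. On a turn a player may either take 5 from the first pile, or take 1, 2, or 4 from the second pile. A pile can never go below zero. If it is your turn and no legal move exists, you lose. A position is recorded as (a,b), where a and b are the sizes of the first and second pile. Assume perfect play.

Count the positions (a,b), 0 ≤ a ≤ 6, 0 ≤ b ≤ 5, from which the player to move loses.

14

Classify positions by backward induction: terminal positions (no move available) are L. From any other position, the mover wins iff some move reaches an L.
Every move lowers a or b (never raises either), so fill the grid row by row in increasing a, and left to right within a row: each cell's successors are then already labelled.
      b=0  b=1  b=2  b=3  b=4  b=5
a=0:    L    W    W    L    W    W
a=1:    L    W    W    L    W    W
a=2:    L    W    W    L    W    W
a=3:    L    W    W    L    W    W
a=4:    L    W    W    L    W    W
a=5:    W    L    W    W    L    W
a=6:    W    L    W    W    L    W
Cells with no legal move (terminal, hence L): (0,0), (1,0), (2,0), (3,0), (4,0).
The remaining L cells, each justified by listing all of its moves:
(0,3): →(0,2)(W), (0,1)(W) — all W, so L
(1,3): →(1,2)(W), (1,1)(W) — all W, so L
(2,3): →(2,2)(W), (2,1)(W) — all W, so L
(3,3): →(3,2)(W), (3,1)(W) — all W, so L
(4,3): →(4,2)(W), (4,1)(W) — all W, so L
(5,1): →(0,1)(W), (5,0)(W) — all W, so L
(5,4): →(0,4)(W), (5,3)(W), (5,2)(W), (5,0)(W) — all W, so L
(6,1): →(1,1)(W), (6,0)(W) — all W, so L
(6,4): →(1,4)(W), (6,3)(W), (6,2)(W), (6,0)(W) — all W, so L
Every other cell has at least one move into one of the L cells above, so it is W.
L cells per row: a=0: 2, a=1: 2, a=2: 2, a=3: 2, a=4: 2, a=5: 2, a=6: 2; total 14.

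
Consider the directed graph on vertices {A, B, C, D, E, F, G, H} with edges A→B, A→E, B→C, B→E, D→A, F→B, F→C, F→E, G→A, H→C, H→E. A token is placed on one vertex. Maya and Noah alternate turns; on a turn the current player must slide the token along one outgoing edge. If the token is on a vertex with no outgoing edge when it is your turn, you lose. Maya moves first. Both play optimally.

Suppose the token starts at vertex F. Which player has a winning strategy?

Work bottom-up. With no move the player to move loses. Otherwise the position is W if at least one move leads to an L position for the opponent, and L if every move leads to a W.
Every edge goes from a vertex to one that appears earlier in the order C, E, B, F, A, G, H, D, so processing vertices in that order labels each vertex after all of its successors.
C: no outgoing edge → L
E: no outgoing edge → L
B: reaches L-position E → W
F: reaches L-position E → W
A: reaches L-position E → W
G: only reaches A(W), which is W → L
H: reaches L-position E → W
D: only reaches A(W), which is W → L
From F Maya can move to E, reaching an L position.

Maya wins.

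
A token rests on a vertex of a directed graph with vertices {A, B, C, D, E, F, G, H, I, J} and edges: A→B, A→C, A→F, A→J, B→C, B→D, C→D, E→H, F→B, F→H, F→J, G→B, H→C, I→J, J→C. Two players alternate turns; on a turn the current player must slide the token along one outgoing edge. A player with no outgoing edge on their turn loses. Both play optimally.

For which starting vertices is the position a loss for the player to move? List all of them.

Classify positions by backward induction: terminal positions (no move available) are L. From any other position, the mover wins iff some move reaches an L.
Every edge goes from a vertex to one that appears earlier in the order D, C, B, J, H, I, G, F, E, A, so processing vertices in that order labels each vertex after all of its successors.
D: no outgoing edge → L
C: can move to D, which is L ⇒ W
B: can move to D, which is L ⇒ W
J: the only move is to C(W), a W ⇒ L
H: the only move is to C(W), a W ⇒ L
I: can move to J, which is L ⇒ W
G: the only move is to B(W), a W ⇒ L
F: can move to H, which is L ⇒ W
E: can move to H, which is L ⇒ W
A: can move to J, which is L ⇒ W
Reading off the rows marked L gives the requested list; there are 4 such vertices.

D, G, H, J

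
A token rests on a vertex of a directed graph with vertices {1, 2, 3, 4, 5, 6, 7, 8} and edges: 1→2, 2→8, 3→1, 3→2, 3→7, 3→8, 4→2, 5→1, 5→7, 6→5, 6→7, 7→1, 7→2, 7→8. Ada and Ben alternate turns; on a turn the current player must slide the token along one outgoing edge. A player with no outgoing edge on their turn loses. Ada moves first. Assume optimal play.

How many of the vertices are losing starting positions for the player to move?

Positions with no move are L. A position that does have a move is losing for the player to move precisely when every available move leads to a winning position for the opponent. Fill in the labels:
Every edge goes from a vertex to one that appears earlier in the order 8, 2, 1, 7, 3, 4, 5, 6, so processing vertices in that order labels each vertex after all of its successors.
8: no outgoing edge → L
2: reaches L-position 8 → W
1: only reaches 2(W), which is W → L
7: reaches L-position 1 → W
3: reaches L-position 1 → W
4: only reaches 2(W), which is W → L
5: reaches L-position 1 → W
6: only reaches 5(W), 7(W), all W → L
The L vertices are 1, 4, 6, 8; that is 4 in all.

4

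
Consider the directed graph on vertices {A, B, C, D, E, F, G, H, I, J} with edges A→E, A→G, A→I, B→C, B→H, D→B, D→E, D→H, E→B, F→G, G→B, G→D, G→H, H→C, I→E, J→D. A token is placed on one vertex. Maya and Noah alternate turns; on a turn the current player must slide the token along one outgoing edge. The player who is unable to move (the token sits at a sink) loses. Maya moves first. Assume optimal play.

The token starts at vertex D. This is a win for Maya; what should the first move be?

Build the W/L table. Terminal = L. A non-terminal position is W if it has a move to some L; otherwise it is L.
Every edge goes from a vertex to one that appears earlier in the order C, H, B, E, D, J, G, I, F, A, so processing vertices in that order labels each vertex after all of its successors.
C: no outgoing edge → L
H: W (go to C, an L position)
B: W (go to C, an L position)
E: L (sole option B(W) is W)
D: W (go to E, an L position)
J: L (sole option D(W) is W)
G: L (options D(W), B(W), H(W) are all W)
I: W (go to E, an L position)
F: W (go to G, an L position)
A: W (go to G, an L position)
From D, the L positions reachable in one move are: E.

Move to E.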